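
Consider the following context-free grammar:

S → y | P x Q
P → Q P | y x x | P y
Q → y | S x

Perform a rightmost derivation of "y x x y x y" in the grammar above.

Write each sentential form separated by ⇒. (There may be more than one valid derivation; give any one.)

S ⇒ P x Q ⇒ P x y ⇒ P y x y ⇒ y x x y x y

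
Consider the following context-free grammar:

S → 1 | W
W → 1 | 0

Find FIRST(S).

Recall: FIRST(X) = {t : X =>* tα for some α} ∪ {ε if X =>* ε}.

We compute FIRST(S) using the standard algorithm.
FIRST(S) = {0, 1}
FIRST(W) = {0, 1}
Therefore, FIRST(S) = {0, 1}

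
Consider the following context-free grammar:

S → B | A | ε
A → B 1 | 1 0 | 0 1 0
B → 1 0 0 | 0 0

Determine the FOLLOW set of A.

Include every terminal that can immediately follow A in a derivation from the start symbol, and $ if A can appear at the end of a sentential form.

We compute FOLLOW(A) using the standard algorithm.
FOLLOW(S) starts with {$}.
FIRST(A) = {0, 1}
FIRST(B) = {0, 1}
FIRST(S) = {0, 1, ε}
FOLLOW(A) = {$}
FOLLOW(B) = {$, 1}
FOLLOW(S) = {$}
Therefore, FOLLOW(A) = {$}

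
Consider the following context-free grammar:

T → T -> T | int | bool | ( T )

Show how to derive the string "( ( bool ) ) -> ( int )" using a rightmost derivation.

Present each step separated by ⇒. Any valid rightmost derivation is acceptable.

T ⇒ T -> T ⇒ T -> ( T ) ⇒ T -> ( int ) ⇒ ( T ) -> ( int ) ⇒ ( ( T ) ) -> ( int ) ⇒ ( ( bool ) ) -> ( int )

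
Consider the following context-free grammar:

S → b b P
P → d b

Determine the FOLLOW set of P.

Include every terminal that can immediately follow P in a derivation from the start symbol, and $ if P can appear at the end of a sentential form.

We compute FOLLOW(P) using the standard algorithm.
FOLLOW(S) starts with {$}.
FIRST(P) = {d}
FIRST(S) = {b}
FOLLOW(P) = {$}
FOLLOW(S) = {$}
Therefore, FOLLOW(P) = {$}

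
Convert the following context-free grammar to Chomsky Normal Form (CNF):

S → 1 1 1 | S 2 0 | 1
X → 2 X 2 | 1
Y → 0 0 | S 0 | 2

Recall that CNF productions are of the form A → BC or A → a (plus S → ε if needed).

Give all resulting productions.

T1 → 1; T2 → 2; T0 → 0; S → 1; X → 1; Y → 2; S → T1 X0; X0 → T1 T1; S → S X1; X1 → T2 T0; X → T2 X2; X2 → X T2; Y → T0 T0; Y → S T0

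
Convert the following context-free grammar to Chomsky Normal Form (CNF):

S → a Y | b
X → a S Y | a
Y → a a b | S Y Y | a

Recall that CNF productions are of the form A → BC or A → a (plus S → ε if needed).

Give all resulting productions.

TA → a; S → b; X → a; TB → b; Y → a; S → TA Y; X → TA X0; X0 → S Y; Y → TA X1; X1 → TA TB; Y → S X2; X2 → Y Y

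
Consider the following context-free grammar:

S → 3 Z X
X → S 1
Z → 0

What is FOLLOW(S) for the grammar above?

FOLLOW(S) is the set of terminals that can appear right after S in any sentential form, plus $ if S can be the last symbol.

We compute FOLLOW(S) using the standard algorithm.
FOLLOW(S) starts with {$}.
FIRST(S) = {3}
FIRST(X) = {3}
FIRST(Z) = {0}
FOLLOW(S) = {$, 1}
FOLLOW(X) = {$, 1}
FOLLOW(Z) = {3}
Therefore, FOLLOW(S) = {$, 1}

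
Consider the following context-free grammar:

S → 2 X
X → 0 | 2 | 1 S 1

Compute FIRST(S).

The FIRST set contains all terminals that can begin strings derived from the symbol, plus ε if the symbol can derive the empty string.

We compute FIRST(S) using the standard algorithm.
FIRST(S) = {2}
FIRST(X) = {0, 1, 2}
Therefore, FIRST(S) = {2}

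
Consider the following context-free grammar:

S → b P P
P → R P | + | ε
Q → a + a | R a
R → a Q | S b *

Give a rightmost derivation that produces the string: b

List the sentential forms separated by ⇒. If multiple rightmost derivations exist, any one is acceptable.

S ⇒ b P P ⇒ b P ⇒ b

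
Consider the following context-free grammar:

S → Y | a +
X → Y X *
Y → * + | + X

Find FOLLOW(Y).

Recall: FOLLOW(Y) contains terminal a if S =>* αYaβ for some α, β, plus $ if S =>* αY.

We compute FOLLOW(Y) using the standard algorithm.
FOLLOW(S) starts with {$}.
FIRST(S) = {*, +, a}
FIRST(X) = {*, +}
FIRST(Y) = {*, +}
FOLLOW(S) = {$}
FOLLOW(X) = {$, *, +}
FOLLOW(Y) = {$, *, +}
Therefore, FOLLOW(Y) = {$, *, +}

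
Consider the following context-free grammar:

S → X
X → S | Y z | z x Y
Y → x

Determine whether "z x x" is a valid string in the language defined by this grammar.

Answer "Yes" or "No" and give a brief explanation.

Yes - a valid derivation exists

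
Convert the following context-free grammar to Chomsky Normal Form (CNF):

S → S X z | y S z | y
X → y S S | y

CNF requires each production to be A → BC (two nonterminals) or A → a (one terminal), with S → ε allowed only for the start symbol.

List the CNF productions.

TZ → z; TY → y; S → y; X → y; S → S X0; X0 → X TZ; S → TY X1; X1 → S TZ; X → TY X2; X2 → S S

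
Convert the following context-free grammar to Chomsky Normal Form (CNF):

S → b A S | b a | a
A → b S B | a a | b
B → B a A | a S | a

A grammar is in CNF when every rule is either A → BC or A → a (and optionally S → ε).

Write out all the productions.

TB → b; TA → a; S → a; A → b; B → a; S → TB X0; X0 → A S; S → TB TA; A → TB X1; X1 → S B; A → TA TA; B → B X2; X2 → TA A; B → TA S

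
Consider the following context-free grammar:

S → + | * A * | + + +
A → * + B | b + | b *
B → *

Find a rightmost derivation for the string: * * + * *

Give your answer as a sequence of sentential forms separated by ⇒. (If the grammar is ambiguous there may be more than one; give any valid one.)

S ⇒ * A * ⇒ * * + B * ⇒ * * + * *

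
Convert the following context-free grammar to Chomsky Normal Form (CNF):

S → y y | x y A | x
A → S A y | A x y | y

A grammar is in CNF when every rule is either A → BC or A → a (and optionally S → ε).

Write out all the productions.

TY → y; TX → x; S → x; A → y; S → TY TY; S → TX X0; X0 → TY A; A → S X1; X1 → A TY; A → A X2; X2 → TX TY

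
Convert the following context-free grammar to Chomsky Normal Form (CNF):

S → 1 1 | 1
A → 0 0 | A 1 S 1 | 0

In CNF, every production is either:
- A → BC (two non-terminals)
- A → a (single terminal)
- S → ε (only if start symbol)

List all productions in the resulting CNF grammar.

T1 → 1; S → 1; T0 → 0; A → 0; S → T1 T1; A → T0 T0; A → A X0; X0 → T1 X1; X1 → S T1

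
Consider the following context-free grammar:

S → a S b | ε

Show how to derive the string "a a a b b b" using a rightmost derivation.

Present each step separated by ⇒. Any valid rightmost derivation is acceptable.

S ⇒ a S b ⇒ a a S b b ⇒ a a a S b b b ⇒ a a a b b b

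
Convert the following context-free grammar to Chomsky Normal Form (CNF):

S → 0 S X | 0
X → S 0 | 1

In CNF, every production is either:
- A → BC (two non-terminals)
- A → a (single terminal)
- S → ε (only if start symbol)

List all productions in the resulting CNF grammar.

T0 → 0; S → 0; X → 1; S → T0 X0; X0 → S X; X → S T0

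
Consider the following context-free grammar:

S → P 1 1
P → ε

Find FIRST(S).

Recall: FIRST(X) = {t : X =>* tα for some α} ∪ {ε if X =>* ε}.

We compute FIRST(S) using the standard algorithm.
FIRST(P) = {ε}
FIRST(S) = {1}
Therefore, FIRST(S) = {1}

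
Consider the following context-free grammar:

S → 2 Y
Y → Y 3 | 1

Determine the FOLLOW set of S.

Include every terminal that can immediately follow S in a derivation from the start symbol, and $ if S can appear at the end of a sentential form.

We compute FOLLOW(S) using the standard algorithm.
FOLLOW(S) starts with {$}.
FIRST(S) = {2}
FIRST(Y) = {1}
FOLLOW(S) = {$}
FOLLOW(Y) = {$, 3}
Therefore, FOLLOW(S) = {$}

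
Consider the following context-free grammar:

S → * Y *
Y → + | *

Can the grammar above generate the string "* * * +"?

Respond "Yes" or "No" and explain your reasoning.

No - no valid derivation exists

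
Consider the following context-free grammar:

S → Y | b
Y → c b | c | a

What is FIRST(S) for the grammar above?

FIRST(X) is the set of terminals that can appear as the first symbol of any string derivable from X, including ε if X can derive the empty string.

We compute FIRST(S) using the standard algorithm.
FIRST(S) = {a, b, c}
FIRST(Y) = {a, c}
Therefore, FIRST(S) = {a, b, c}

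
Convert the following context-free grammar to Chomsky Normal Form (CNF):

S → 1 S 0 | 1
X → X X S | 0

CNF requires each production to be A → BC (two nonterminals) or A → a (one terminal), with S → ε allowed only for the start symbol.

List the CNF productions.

T1 → 1; T0 → 0; S → 1; X → 0; S → T1 X0; X0 → S T0; X → X X1; X1 → X S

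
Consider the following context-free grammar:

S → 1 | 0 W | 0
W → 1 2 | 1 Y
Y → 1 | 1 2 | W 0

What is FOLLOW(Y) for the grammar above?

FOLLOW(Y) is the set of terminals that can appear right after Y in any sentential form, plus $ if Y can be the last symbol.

We compute FOLLOW(Y) using the standard algorithm.
FOLLOW(S) starts with {$}.
FIRST(S) = {0, 1}
FIRST(W) = {1}
FIRST(Y) = {1}
FOLLOW(S) = {$}
FOLLOW(W) = {$, 0}
FOLLOW(Y) = {$, 0}
Therefore, FOLLOW(Y) = {$, 0}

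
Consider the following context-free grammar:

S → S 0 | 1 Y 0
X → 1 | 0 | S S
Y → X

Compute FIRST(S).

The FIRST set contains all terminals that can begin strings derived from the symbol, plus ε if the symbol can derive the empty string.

We compute FIRST(S) using the standard algorithm.
FIRST(S) = {1}
FIRST(X) = {0, 1}
FIRST(Y) = {0, 1}
Therefore, FIRST(S) = {1}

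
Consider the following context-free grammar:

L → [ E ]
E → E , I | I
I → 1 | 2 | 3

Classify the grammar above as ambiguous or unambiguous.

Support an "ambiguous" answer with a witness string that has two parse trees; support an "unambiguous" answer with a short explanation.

Unambiguous - every string in the language has a unique parse tree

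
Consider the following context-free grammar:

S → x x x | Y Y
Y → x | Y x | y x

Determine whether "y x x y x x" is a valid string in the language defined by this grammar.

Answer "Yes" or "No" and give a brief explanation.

Yes - a valid derivation exists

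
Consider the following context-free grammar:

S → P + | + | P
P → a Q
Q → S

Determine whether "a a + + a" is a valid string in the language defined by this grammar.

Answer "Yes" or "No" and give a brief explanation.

No - no valid derivation exists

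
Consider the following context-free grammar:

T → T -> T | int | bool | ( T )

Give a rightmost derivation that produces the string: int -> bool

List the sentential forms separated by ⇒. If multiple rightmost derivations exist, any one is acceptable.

T ⇒ T -> T ⇒ T -> bool ⇒ int -> bool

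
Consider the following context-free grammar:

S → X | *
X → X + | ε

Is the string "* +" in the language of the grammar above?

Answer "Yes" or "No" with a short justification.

No - no valid derivation exists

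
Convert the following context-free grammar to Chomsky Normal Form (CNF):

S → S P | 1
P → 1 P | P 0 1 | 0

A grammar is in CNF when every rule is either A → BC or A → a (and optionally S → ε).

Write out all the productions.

S → 1; T1 → 1; T0 → 0; P → 0; S → S P; P → T1 P; P → P X0; X0 → T0 T1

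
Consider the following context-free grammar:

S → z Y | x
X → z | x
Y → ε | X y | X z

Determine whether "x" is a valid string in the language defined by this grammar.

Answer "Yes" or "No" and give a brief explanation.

Yes - a valid derivation exists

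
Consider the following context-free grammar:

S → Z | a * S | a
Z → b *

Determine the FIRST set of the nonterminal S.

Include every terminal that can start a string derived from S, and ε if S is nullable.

We compute FIRST(S) using the standard algorithm.
FIRST(S) = {a, b}
FIRST(Z) = {b}
Therefore, FIRST(S) = {a, b}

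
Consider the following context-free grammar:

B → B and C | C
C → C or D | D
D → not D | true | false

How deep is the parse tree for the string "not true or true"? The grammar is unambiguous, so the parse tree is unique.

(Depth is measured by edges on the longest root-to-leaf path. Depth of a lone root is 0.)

5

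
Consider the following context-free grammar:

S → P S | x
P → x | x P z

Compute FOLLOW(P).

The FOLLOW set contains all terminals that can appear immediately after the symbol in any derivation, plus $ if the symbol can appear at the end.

We compute FOLLOW(P) using the standard algorithm.
FOLLOW(S) starts with {$}.
FIRST(P) = {x}
FIRST(S) = {x}
FOLLOW(P) = {x, z}
FOLLOW(S) = {$}
Therefore, FOLLOW(P) = {x, z}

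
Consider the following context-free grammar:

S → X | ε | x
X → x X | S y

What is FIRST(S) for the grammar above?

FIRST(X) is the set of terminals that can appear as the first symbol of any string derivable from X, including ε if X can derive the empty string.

We compute FIRST(S) using the standard algorithm.
FIRST(S) = {x, y, ε}
FIRST(X) = {x, y}
Therefore, FIRST(S) = {x, y, ε}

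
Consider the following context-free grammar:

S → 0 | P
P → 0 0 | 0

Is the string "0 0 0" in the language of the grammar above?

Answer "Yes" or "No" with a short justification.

No - no valid derivation exists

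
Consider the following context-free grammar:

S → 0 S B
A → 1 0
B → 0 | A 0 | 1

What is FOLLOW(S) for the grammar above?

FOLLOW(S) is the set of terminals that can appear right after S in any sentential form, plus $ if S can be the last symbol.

We compute FOLLOW(S) using the standard algorithm.
FOLLOW(S) starts with {$}.
FIRST(A) = {1}
FIRST(B) = {0, 1}
FIRST(S) = {0}
FOLLOW(A) = {0}
FOLLOW(B) = {$, 0, 1}
FOLLOW(S) = {$, 0, 1}
Therefore, FOLLOW(S) = {$, 0, 1}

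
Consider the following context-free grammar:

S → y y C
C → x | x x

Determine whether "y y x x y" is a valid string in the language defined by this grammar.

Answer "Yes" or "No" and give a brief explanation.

No - no valid derivation exists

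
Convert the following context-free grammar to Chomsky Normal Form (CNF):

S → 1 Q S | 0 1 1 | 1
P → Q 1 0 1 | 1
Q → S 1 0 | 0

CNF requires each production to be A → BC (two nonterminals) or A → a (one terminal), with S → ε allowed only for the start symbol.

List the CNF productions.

T1 → 1; T0 → 0; S → 1; P → 1; Q → 0; S → T1 X0; X0 → Q S; S → T0 X1; X1 → T1 T1; P → Q X2; X2 → T1 X3; X3 → T0 T1; Q → S X4; X4 → T1 T0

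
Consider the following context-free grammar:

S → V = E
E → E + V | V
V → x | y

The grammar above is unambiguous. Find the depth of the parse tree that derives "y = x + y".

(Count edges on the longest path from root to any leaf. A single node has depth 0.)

4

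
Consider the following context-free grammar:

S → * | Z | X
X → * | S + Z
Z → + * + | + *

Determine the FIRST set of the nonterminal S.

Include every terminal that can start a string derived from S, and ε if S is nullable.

We compute FIRST(S) using the standard algorithm.
FIRST(S) = {*, +}
FIRST(X) = {*, +}
FIRST(Z) = {+}
Therefore, FIRST(S) = {*, +}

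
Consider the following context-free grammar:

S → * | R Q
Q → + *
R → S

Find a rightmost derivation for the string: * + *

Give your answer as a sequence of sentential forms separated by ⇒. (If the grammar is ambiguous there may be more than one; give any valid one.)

S ⇒ R Q ⇒ R + * ⇒ S + * ⇒ * + *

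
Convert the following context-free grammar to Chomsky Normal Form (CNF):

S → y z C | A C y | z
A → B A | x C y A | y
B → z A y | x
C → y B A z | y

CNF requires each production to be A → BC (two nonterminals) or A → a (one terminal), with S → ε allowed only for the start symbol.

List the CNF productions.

TY → y; TZ → z; S → z; TX → x; A → y; B → x; C → y; S → TY X0; X0 → TZ C; S → A X1; X1 → C TY; A → B A; A → TX X2; X2 → C X3; X3 → TY A; B → TZ X4; X4 → A TY; C → TY X5; X5 → B X6; X6 → A TZ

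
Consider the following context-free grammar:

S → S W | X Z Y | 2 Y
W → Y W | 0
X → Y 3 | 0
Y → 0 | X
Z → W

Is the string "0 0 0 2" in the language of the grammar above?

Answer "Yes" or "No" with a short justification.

No - no valid derivation exists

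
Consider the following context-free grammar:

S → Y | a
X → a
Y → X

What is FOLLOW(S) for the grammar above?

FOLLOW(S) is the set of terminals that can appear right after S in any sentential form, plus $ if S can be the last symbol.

We compute FOLLOW(S) using the standard algorithm.
FOLLOW(S) starts with {$}.
FIRST(S) = {a}
FIRST(X) = {a}
FIRST(Y) = {a}
FOLLOW(S) = {$}
FOLLOW(X) = {$}
FOLLOW(Y) = {$}
Therefore, FOLLOW(S) = {$}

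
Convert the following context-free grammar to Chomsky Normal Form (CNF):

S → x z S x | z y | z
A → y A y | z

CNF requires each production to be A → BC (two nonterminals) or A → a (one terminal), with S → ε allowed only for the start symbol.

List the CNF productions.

TX → x; TZ → z; TY → y; S → z; A → z; S → TX X0; X0 → TZ X1; X1 → S TX; S → TZ TY; A → TY X2; X2 → A TY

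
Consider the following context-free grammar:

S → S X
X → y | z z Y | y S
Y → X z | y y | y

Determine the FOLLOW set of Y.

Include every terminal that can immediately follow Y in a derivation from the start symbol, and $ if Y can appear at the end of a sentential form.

We compute FOLLOW(Y) using the standard algorithm.
FOLLOW(S) starts with {$}.
FIRST(S) = {}
FIRST(X) = {y, z}
FIRST(Y) = {y, z}
FOLLOW(S) = {$, y, z}
FOLLOW(X) = {$, y, z}
FOLLOW(Y) = {$, y, z}
Therefore, FOLLOW(Y) = {$, y, z}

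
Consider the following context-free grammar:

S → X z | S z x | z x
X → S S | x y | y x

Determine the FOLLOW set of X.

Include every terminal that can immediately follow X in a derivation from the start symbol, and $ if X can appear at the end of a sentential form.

We compute FOLLOW(X) using the standard algorithm.
FOLLOW(S) starts with {$}.
FIRST(S) = {x, y, z}
FIRST(X) = {x, y, z}
FOLLOW(S) = {$, x, y, z}
FOLLOW(X) = {z}
Therefore, FOLLOW(X) = {z}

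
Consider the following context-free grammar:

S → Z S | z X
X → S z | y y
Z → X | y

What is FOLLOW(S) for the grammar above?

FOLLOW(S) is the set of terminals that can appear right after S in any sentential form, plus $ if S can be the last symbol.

We compute FOLLOW(S) using the standard algorithm.
FOLLOW(S) starts with {$}.
FIRST(S) = {y, z}
FIRST(X) = {y, z}
FIRST(Z) = {y, z}
FOLLOW(S) = {$, z}
FOLLOW(X) = {$, y, z}
FOLLOW(Z) = {y, z}
Therefore, FOLLOW(S) = {$, z}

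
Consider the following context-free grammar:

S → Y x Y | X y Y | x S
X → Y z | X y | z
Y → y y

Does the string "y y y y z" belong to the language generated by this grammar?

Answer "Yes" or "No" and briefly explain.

No - no valid derivation exists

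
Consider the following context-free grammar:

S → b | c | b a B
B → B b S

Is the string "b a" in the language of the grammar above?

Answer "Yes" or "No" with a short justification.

No - no valid derivation exists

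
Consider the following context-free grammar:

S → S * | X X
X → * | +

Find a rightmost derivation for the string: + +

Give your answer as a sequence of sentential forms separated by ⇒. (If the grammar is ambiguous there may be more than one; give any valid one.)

S ⇒ X X ⇒ X + ⇒ + +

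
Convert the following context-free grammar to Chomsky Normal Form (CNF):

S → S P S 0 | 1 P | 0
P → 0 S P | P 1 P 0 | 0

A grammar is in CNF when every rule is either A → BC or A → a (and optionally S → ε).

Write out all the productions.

T0 → 0; T1 → 1; S → 0; P → 0; S → S X0; X0 → P X1; X1 → S T0; S → T1 P; P → T0 X2; X2 → S P; P → P X3; X3 → T1 X4; X4 → P T0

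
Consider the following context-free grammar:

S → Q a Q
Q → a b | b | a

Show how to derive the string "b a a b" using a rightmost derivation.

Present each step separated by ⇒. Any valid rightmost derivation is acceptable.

S ⇒ Q a Q ⇒ Q a a b ⇒ b a a b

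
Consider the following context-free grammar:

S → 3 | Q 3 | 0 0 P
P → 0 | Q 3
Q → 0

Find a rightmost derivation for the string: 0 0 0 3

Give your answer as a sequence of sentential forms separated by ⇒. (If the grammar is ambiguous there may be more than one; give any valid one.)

S ⇒ 0 0 P ⇒ 0 0 Q 3 ⇒ 0 0 0 3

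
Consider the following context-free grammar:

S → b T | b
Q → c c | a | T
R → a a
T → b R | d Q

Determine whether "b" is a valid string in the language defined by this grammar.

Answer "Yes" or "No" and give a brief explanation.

Yes - a valid derivation exists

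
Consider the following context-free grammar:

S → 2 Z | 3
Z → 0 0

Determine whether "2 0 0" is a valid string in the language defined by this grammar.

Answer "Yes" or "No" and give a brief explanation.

Yes - a valid derivation exists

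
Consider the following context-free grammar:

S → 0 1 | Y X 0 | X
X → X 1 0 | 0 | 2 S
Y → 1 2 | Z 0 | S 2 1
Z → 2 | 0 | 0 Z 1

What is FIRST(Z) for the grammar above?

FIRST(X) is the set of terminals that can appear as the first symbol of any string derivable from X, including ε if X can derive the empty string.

We compute FIRST(Z) using the standard algorithm.
FIRST(S) = {0, 1, 2}
FIRST(X) = {0, 2}
FIRST(Y) = {0, 1, 2}
FIRST(Z) = {0, 2}
Therefore, FIRST(Z) = {0, 2}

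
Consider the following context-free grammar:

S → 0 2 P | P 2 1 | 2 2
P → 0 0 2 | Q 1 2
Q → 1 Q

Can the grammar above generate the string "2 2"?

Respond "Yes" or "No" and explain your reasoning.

Yes - a valid derivation exists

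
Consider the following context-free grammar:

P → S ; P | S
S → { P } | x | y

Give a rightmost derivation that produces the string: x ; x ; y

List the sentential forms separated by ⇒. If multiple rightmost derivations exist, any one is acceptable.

P ⇒ S ; P ⇒ S ; S ; P ⇒ S ; S ; S ⇒ S ; S ; y ⇒ S ; x ; y ⇒ x ; x ; y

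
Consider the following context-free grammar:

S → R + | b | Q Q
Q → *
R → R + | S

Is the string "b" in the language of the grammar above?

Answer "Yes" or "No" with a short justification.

Yes - a valid derivation exists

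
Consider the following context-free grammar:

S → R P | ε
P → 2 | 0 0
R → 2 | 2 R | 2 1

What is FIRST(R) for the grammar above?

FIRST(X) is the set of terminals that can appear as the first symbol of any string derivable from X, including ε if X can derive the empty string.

We compute FIRST(R) using the standard algorithm.
FIRST(P) = {0, 2}
FIRST(R) = {2}
FIRST(S) = {2, ε}
Therefore, FIRST(R) = {2}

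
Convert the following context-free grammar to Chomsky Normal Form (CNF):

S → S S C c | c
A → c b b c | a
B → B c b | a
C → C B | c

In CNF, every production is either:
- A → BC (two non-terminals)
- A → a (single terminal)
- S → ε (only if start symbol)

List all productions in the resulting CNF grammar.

TC → c; S → c; TB → b; A → a; B → a; C → c; S → S X0; X0 → S X1; X1 → C TC; A → TC X2; X2 → TB X3; X3 → TB TC; B → B X4; X4 → TC TB; C → C B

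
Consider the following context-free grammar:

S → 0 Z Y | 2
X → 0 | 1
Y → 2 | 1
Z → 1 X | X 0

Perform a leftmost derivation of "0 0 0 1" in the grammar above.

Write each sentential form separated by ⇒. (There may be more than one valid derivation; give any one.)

S ⇒ 0 Z Y ⇒ 0 X 0 Y ⇒ 0 0 0 Y ⇒ 0 0 0 1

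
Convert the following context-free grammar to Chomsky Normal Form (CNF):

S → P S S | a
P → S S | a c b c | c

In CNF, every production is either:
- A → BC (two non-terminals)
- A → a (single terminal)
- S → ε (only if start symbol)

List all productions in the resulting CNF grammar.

S → a; TA → a; TC → c; TB → b; P → c; S → P X0; X0 → S S; P → S S; P → TA X1; X1 → TC X2; X2 → TB TC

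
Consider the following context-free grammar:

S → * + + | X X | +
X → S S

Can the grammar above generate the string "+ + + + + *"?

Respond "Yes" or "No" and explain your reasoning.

No - no valid derivation exists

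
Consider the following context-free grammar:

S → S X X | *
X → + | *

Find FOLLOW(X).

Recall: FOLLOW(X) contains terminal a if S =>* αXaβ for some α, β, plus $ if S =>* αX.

We compute FOLLOW(X) using the standard algorithm.
FOLLOW(S) starts with {$}.
FIRST(S) = {*}
FIRST(X) = {*, +}
FOLLOW(S) = {$, *, +}
FOLLOW(X) = {$, *, +}
Therefore, FOLLOW(X) = {$, *, +}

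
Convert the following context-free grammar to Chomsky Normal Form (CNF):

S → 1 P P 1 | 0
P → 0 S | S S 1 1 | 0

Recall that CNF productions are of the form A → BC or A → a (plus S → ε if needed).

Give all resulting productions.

T1 → 1; S → 0; T0 → 0; P → 0; S → T1 X0; X0 → P X1; X1 → P T1; P → T0 S; P → S X2; X2 → S X3; X3 → T1 T1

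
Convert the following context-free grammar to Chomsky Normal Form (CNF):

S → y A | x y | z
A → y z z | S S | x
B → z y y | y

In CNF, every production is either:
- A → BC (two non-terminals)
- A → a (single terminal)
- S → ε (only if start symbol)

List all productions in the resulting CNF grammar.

TY → y; TX → x; S → z; TZ → z; A → x; B → y; S → TY A; S → TX TY; A → TY X0; X0 → TZ TZ; A → S S; B → TZ X1; X1 → TY TY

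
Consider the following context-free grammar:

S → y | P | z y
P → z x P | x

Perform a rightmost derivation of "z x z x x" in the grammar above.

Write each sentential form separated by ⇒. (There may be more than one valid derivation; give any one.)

S ⇒ P ⇒ z x P ⇒ z x z x P ⇒ z x z x x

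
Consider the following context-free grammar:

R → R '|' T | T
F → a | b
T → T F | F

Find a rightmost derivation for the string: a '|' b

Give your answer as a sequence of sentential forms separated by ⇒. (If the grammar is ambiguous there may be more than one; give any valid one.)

R ⇒ R '|' T ⇒ R '|' F ⇒ R '|' b ⇒ T '|' b ⇒ F '|' b ⇒ a '|' b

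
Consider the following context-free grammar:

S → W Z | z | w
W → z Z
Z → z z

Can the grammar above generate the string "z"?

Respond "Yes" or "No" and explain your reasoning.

Yes - a valid derivation exists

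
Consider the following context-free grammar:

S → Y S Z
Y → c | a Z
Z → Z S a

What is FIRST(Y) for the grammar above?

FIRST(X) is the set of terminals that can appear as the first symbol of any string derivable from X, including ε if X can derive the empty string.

We compute FIRST(Y) using the standard algorithm.
FIRST(S) = {a, c}
FIRST(Y) = {a, c}
FIRST(Z) = {}
Therefore, FIRST(Y) = {a, c}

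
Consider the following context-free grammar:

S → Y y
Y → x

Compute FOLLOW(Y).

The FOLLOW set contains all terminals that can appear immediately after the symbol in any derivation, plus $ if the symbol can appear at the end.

We compute FOLLOW(Y) using the standard algorithm.
FOLLOW(S) starts with {$}.
FIRST(S) = {x}
FIRST(Y) = {x}
FOLLOW(S) = {$}
FOLLOW(Y) = {y}
Therefore, FOLLOW(Y) = {y}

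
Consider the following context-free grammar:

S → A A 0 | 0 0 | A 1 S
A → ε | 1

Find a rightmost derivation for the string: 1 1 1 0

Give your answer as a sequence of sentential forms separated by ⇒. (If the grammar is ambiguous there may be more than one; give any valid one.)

S ⇒ A 1 S ⇒ A 1 A A 0 ⇒ A 1 A 0 ⇒ A 1 1 0 ⇒ 1 1 1 0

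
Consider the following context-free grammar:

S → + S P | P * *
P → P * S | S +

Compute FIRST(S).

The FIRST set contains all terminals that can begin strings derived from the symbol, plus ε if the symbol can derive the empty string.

We compute FIRST(S) using the standard algorithm.
FIRST(P) = {+}
FIRST(S) = {+}
Therefore, FIRST(S) = {+}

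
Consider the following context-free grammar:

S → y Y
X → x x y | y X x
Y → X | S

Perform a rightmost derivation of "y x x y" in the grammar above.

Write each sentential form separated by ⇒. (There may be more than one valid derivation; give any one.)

S ⇒ y Y ⇒ y X ⇒ y x x y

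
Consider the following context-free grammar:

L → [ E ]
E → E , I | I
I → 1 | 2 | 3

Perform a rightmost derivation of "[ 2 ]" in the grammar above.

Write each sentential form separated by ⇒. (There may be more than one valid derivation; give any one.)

L ⇒ [ E ] ⇒ [ I ] ⇒ [ 2 ]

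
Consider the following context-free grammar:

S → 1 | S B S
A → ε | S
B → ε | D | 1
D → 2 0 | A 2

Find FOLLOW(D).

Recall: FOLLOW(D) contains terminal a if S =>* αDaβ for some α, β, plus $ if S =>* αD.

We compute FOLLOW(D) using the standard algorithm.
FOLLOW(S) starts with {$}.
FIRST(A) = {1, ε}
FIRST(B) = {1, 2, ε}
FIRST(D) = {1, 2}
FIRST(S) = {1}
FOLLOW(A) = {2}
FOLLOW(B) = {1}
FOLLOW(D) = {1}
FOLLOW(S) = {$, 1, 2}
Therefore, FOLLOW(D) = {1}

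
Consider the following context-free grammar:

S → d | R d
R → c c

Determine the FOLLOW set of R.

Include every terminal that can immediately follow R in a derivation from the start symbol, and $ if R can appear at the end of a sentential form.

We compute FOLLOW(R) using the standard algorithm.
FOLLOW(S) starts with {$}.
FIRST(R) = {c}
FIRST(S) = {c, d}
FOLLOW(R) = {d}
FOLLOW(S) = {$}
Therefore, FOLLOW(R) = {d}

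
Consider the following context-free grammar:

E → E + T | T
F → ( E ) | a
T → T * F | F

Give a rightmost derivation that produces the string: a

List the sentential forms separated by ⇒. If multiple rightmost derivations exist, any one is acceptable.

E ⇒ T ⇒ F ⇒ a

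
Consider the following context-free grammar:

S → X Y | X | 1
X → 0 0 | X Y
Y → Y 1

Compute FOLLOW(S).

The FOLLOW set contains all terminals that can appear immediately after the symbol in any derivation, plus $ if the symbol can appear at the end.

We compute FOLLOW(S) using the standard algorithm.
FOLLOW(S) starts with {$}.
FIRST(S) = {0, 1}
FIRST(X) = {0}
FIRST(Y) = {}
FOLLOW(S) = {$}
FOLLOW(X) = {$}
FOLLOW(Y) = {$, 1}
Therefore, FOLLOW(S) = {$}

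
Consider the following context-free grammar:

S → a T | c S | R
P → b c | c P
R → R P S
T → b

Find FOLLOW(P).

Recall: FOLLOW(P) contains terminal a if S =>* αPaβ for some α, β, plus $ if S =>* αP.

We compute FOLLOW(P) using the standard algorithm.
FOLLOW(S) starts with {$}.
FIRST(P) = {b, c}
FIRST(R) = {}
FIRST(S) = {a, c}
FIRST(T) = {b}
FOLLOW(P) = {a, c}
FOLLOW(R) = {$, b, c}
FOLLOW(S) = {$, b, c}
FOLLOW(T) = {$, b, c}
Therefore, FOLLOW(P) = {a, c}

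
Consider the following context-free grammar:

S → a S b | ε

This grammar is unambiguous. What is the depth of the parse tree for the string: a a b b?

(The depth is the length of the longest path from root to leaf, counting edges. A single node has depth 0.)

3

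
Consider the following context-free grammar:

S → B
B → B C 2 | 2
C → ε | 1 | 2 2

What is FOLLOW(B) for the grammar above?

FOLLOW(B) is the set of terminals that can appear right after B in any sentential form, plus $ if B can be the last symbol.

We compute FOLLOW(B) using the standard algorithm.
FOLLOW(S) starts with {$}.
FIRST(B) = {2}
FIRST(C) = {1, 2, ε}
FIRST(S) = {2}
FOLLOW(B) = {$, 1, 2}
FOLLOW(C) = {2}
FOLLOW(S) = {$}
Therefore, FOLLOW(B) = {$, 1, 2}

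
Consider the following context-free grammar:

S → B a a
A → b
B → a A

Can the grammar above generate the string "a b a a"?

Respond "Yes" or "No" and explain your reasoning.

Yes - a valid derivation exists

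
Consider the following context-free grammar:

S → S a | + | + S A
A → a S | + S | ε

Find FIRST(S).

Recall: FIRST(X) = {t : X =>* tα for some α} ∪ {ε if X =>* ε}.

We compute FIRST(S) using the standard algorithm.
FIRST(A) = {+, a, ε}
FIRST(S) = {+}
Therefore, FIRST(S) = {+}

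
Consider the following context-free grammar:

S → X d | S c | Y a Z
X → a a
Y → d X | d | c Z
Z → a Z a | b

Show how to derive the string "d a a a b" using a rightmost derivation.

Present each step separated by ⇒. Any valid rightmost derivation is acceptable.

S ⇒ Y a Z ⇒ Y a b ⇒ d X a b ⇒ d a a a b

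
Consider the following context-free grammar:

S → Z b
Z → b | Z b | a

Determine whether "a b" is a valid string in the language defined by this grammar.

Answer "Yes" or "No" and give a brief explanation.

Yes - a valid derivation exists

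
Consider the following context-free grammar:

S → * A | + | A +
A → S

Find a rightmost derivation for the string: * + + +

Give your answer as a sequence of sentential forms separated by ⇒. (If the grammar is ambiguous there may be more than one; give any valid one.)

S ⇒ * A ⇒ * S ⇒ * A + ⇒ * S + ⇒ * A + + ⇒ * S + + ⇒ * + + +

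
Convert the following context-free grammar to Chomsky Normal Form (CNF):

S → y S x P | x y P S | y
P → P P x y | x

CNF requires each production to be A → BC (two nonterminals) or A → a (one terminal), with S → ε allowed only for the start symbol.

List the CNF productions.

TY → y; TX → x; S → y; P → x; S → TY X0; X0 → S X1; X1 → TX P; S → TX X2; X2 → TY X3; X3 → P S; P → P X4; X4 → P X5; X5 → TX TY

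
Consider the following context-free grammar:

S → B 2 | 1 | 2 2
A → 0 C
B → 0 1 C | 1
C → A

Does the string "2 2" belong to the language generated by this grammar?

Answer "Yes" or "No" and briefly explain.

Yes - a valid derivation exists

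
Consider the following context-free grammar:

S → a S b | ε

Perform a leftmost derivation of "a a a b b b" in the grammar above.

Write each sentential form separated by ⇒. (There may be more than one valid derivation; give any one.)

S ⇒ a S b ⇒ a a S b b ⇒ a a a S b b b ⇒ a a a b b b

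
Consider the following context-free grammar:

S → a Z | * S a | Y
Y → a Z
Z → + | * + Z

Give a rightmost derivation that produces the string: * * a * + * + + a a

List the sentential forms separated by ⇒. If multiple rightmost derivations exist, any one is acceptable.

S ⇒ * S a ⇒ * * S a a ⇒ * * a Z a a ⇒ * * a * + Z a a ⇒ * * a * + * + Z a a ⇒ * * a * + * + + a a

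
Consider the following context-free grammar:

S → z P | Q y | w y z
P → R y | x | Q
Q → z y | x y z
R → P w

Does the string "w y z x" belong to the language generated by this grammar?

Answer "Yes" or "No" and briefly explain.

No - no valid derivation exists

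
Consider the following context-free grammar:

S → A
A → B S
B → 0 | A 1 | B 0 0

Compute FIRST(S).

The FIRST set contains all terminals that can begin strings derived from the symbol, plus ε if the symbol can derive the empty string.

We compute FIRST(S) using the standard algorithm.
FIRST(A) = {0}
FIRST(B) = {0}
FIRST(S) = {0}
Therefore, FIRST(S) = {0}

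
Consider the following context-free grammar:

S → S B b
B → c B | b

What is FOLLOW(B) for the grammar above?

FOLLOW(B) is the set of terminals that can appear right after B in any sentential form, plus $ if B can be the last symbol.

We compute FOLLOW(B) using the standard algorithm.
FOLLOW(S) starts with {$}.
FIRST(B) = {b, c}
FIRST(S) = {}
FOLLOW(B) = {b}
FOLLOW(S) = {$, b, c}
Therefore, FOLLOW(B) = {b}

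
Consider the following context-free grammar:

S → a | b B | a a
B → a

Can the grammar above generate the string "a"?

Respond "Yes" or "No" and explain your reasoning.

Yes - a valid derivation exists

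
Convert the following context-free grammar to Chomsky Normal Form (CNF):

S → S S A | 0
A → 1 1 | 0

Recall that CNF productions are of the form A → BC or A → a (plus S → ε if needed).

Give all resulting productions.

S → 0; T1 → 1; A → 0; S → S X0; X0 → S A; A → T1 T1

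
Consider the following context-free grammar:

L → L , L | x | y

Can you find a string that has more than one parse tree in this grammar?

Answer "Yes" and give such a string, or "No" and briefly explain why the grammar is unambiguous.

Yes - the string 'y , x , y' has two distinct parse trees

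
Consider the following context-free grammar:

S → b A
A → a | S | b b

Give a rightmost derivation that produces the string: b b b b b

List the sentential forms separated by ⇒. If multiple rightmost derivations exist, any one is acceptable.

S ⇒ b A ⇒ b S ⇒ b b A ⇒ b b S ⇒ b b b A ⇒ b b b b b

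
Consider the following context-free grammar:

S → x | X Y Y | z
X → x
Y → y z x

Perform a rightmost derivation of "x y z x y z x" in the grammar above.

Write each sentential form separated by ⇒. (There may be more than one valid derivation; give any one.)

S ⇒ X Y Y ⇒ X Y y z x ⇒ X y z x y z x ⇒ x y z x y z x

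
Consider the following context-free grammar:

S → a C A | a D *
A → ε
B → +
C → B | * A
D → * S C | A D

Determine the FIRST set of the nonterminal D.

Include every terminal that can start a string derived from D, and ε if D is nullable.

We compute FIRST(D) using the standard algorithm.
FIRST(A) = {ε}
FIRST(B) = {+}
FIRST(C) = {*, +}
FIRST(D) = {*}
FIRST(S) = {a}
Therefore, FIRST(D) = {*}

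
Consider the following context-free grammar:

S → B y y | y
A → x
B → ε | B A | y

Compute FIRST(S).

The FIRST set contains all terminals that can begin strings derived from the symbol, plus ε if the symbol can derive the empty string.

We compute FIRST(S) using the standard algorithm.
FIRST(A) = {x}
FIRST(B) = {x, y, ε}
FIRST(S) = {x, y}
Therefore, FIRST(S) = {x, y}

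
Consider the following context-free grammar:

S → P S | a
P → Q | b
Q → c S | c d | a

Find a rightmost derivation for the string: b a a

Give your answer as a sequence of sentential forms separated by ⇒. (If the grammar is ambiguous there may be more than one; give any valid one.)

S ⇒ P S ⇒ P P S ⇒ P P a ⇒ P Q a ⇒ P a a ⇒ b a a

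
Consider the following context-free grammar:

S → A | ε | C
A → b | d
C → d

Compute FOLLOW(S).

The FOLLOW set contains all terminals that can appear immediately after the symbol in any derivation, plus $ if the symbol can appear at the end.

We compute FOLLOW(S) using the standard algorithm.
FOLLOW(S) starts with {$}.
FIRST(A) = {b, d}
FIRST(C) = {d}
FIRST(S) = {b, d, ε}
FOLLOW(A) = {$}
FOLLOW(C) = {$}
FOLLOW(S) = {$}
Therefore, FOLLOW(S) = {$}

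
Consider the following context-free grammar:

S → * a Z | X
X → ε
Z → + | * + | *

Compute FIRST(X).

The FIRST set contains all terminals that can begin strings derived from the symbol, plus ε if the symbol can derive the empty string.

We compute FIRST(X) using the standard algorithm.
FIRST(S) = {*, ε}
FIRST(X) = {ε}
FIRST(Z) = {*, +}
Therefore, FIRST(X) = {ε}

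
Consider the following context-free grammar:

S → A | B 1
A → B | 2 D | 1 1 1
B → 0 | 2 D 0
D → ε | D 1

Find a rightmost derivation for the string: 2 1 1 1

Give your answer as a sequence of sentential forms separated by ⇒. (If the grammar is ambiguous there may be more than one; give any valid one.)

S ⇒ A ⇒ 2 D ⇒ 2 D 1 ⇒ 2 D 1 1 ⇒ 2 D 1 1 1 ⇒ 2 1 1 1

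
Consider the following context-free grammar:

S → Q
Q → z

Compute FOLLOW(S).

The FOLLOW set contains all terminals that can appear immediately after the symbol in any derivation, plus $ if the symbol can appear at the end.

We compute FOLLOW(S) using the standard algorithm.
FOLLOW(S) starts with {$}.
FIRST(Q) = {z}
FIRST(S) = {z}
FOLLOW(Q) = {$}
FOLLOW(S) = {$}
Therefore, FOLLOW(S) = {$}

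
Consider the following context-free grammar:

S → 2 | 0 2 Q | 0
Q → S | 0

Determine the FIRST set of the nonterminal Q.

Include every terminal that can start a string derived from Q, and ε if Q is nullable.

We compute FIRST(Q) using the standard algorithm.
FIRST(Q) = {0, 2}
FIRST(S) = {0, 2}
Therefore, FIRST(Q) = {0, 2}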